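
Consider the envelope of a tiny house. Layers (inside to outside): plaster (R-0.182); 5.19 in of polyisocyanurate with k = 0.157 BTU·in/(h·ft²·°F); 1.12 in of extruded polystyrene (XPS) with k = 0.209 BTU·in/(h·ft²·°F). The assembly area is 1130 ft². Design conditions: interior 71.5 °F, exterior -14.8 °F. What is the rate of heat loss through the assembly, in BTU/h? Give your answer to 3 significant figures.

5.19/0.157 = 33.06
1.12/0.209 = 5.359
R_total = 0.182 + 33.06 + 5.359 = 38.6 ft²·°F·h/BTU
Q = A·ΔT/R = 1130 × (71.5 − (-14.8)) / 38.6 = 2527 BTU/h

2530 BTU/h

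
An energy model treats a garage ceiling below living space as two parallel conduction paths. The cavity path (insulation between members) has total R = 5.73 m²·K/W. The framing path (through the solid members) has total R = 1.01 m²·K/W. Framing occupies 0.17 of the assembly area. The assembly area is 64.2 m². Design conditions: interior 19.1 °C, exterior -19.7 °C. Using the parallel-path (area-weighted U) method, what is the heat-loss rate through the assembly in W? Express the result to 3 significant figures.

U_eff = 0.83/5.73 + 0.17/1.01 = 0.1449 + 0.1683 = 0.3132
R_eff = 1/U_eff = 3.193 m²·K/W
Q = 64.2 × (19.1 − (-19.7)) / 3.193 = 780.1 W

780 W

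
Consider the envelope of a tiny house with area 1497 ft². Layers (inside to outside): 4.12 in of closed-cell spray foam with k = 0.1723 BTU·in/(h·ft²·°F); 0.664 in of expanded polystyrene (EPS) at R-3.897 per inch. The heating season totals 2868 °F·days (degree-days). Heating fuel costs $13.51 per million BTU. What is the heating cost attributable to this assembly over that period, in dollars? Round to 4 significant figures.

52.53 dollars

4.12/0.1723 = 23.912
0.664 × 3.897 = 2.5876
R_total = 23.912 + 2.5876 = 26.499 ft²·°F·h/BTU
E = A × HDD × 24 / R = 1497 × 2868 × 24 / 26.499 = 3888400 BTU
Cost = 3888400/10⁶ × 13.51 = $52.533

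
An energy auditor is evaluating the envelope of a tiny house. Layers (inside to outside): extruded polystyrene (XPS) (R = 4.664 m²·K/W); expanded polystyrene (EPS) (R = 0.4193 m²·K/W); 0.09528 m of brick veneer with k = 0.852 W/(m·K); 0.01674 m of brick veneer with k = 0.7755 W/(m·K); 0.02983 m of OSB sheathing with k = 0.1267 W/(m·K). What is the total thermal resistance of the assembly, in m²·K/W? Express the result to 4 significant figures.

0.09528/0.852 = 0.11183
0.01674/0.7755 = 0.021586
0.02983/0.1267 = 0.23544
R_total = 4.664 + 0.4193 + 0.11183 + 0.021586 + 0.23544 = 5.4522 m²·K/W

5.452 m²·K/W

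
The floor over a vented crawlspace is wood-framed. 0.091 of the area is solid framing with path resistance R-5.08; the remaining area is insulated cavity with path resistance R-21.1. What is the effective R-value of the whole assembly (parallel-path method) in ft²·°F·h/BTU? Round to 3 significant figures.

16.4 ft²·°F·h/BTU

U_eff = 0.909/21.1 + 0.091/5.08 = 0.04308 + 0.01791 = 0.06099
R_eff = 1/U_eff = 16.4 ft²·°F·h/BTU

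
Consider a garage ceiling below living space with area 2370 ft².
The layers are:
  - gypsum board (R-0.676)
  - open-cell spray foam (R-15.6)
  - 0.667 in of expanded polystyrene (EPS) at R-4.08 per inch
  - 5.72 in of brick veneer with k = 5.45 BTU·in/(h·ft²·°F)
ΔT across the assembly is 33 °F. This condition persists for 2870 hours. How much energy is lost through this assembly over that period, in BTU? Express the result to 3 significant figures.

0.667 × 4.08 = 2.721
5.72/5.45 = 1.05
R_total = 0.676 + 15.6 + 2.721 + 1.05 = 20.05 ft²·°F·h/BTU
Q = 2370 × 33 / 20.05 = 3901 BTU/h
E = 3901 × 2870 = 11200000 BTU

11200000 BTU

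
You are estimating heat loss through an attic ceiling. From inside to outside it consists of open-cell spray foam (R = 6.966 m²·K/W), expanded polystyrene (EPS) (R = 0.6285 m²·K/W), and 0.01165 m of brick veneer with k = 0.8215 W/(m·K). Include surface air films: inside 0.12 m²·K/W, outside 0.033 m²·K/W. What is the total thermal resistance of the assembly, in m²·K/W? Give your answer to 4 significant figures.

7.762 m²·K/W

0.01165/0.8215 = 0.014181
R_total = 0.12 + 6.966 + 0.6285 + 0.014181 + 0.033 = 7.7617 m²·K/W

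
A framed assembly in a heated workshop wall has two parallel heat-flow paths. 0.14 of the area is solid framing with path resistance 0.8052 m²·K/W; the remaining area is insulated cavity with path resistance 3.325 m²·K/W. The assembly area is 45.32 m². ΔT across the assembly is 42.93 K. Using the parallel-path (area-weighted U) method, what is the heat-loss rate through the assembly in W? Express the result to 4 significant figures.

841.5 W

U_eff = 0.86/3.325 + 0.14/0.8052 = 0.25865 + 0.17387 = 0.43252
R_eff = 1/U_eff = 2.3121 m²·K/W
Q = 45.32 × 42.93 / 2.3121 = 841.5 W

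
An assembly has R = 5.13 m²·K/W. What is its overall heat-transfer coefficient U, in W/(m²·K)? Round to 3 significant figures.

0.195 W/(m²·K)

U = 1/R = 1/5.13 = 0.1949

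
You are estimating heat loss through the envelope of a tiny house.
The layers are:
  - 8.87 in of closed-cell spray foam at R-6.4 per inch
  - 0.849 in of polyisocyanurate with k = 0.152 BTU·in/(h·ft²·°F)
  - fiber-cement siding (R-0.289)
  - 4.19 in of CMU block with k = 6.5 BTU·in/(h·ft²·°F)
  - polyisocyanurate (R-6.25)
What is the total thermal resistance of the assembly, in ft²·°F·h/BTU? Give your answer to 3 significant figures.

8.87 × 6.4 = 56.77
0.849/0.152 = 5.586
4.19/6.5 = 0.6446
R_total = 56.77 + 5.586 + 0.289 + 0.6446 + 6.25 = 69.54 ft²·°F·h/BTU

69.5 ft²·°F·h/BTU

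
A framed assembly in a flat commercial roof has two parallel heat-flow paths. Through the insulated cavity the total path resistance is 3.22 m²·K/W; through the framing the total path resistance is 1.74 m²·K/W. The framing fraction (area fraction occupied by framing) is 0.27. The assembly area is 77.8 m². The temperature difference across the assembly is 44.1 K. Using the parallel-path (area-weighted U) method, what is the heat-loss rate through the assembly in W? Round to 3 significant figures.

U_eff = 0.73/3.22 + 0.27/1.74 = 0.2267 + 0.1552 = 0.3819
R_eff = 1/U_eff = 2.619 m²·K/W
Q = 77.8 × 44.1 / 2.619 = 1310 W

1310 W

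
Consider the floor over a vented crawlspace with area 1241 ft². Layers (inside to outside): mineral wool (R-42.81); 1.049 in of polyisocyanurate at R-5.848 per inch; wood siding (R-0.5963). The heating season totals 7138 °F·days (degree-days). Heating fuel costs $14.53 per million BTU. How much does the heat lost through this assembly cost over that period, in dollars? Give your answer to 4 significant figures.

1.049 × 5.848 = 6.1346
R_total = 42.81 + 6.1346 + 0.5963 = 49.541 ft²·°F·h/BTU
E = A × HDD × 24 / R = 1241 × 7138 × 24 / 49.541 = 4291400 BTU
Cost = 4291400/10⁶ × 14.53 = $62.354

62.35 dollars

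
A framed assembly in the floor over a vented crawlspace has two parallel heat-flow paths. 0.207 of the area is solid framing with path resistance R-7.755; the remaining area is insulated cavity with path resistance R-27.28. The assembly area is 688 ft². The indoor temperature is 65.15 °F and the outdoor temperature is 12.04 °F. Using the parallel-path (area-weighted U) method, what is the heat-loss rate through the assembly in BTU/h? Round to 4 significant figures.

U_eff = 0.793/27.28 + 0.207/7.755 = 0.029069 + 0.026692 = 0.055761
R_eff = 1/U_eff = 17.934 ft²·°F·h/BTU
Q = 688 × (65.15 − 12.04) / 17.934 = 2037.5 BTU/h

2038 BTU/h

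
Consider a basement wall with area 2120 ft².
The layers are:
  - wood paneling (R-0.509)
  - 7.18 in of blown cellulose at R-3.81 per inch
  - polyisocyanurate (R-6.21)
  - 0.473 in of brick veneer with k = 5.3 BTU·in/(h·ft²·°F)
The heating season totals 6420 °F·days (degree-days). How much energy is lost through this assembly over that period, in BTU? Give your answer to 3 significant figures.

7.18 × 3.81 = 27.36
0.473/5.3 = 0.08925
R_total = 0.509 + 27.36 + 6.21 + 0.08925 = 34.16 ft²·°F·h/BTU
E = A × HDD × 24 / R = 2120 × 6420 × 24 / 34.16 = 9561000 BTU

9560000 BTU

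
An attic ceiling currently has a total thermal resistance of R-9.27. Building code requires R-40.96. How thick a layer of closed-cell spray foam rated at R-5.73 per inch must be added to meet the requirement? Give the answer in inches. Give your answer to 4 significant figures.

ΔR = 40.96 − 9.27 = 31.69 ft²·°F·h/BTU
L = ΔR / (R/in) = 31.69/5.73 = 5.5305 in

5.531 in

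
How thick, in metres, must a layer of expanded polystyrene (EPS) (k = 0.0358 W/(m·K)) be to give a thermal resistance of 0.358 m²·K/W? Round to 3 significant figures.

0.0128 m

L = R·k = 0.358 × 0.0358 = 0.01282 m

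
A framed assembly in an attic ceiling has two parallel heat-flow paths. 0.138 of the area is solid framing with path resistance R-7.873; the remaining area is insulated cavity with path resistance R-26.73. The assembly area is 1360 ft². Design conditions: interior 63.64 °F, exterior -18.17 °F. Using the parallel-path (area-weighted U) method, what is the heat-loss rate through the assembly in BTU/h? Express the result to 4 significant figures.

U_eff = 0.862/26.73 + 0.138/7.873 = 0.032248 + 0.017528 = 0.049777
R_eff = 1/U_eff = 20.09 ft²·°F·h/BTU
Q = 1360 × (63.64 − (-18.17)) / 20.09 = 5538.2 BTU/h

5538 BTU/h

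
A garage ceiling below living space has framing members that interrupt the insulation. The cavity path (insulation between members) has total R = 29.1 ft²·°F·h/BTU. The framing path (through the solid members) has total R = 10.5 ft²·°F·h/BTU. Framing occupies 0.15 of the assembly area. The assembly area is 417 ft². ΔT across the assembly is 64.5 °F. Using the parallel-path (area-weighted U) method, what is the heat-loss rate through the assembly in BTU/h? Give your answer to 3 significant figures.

U_eff = 0.85/29.1 + 0.15/10.5 = 0.02921 + 0.01429 = 0.0435
R_eff = 1/U_eff = 22.99 ft²·°F·h/BTU
Q = 417 × 64.5 / 22.99 = 1170 BTU/h

1170 BTU/h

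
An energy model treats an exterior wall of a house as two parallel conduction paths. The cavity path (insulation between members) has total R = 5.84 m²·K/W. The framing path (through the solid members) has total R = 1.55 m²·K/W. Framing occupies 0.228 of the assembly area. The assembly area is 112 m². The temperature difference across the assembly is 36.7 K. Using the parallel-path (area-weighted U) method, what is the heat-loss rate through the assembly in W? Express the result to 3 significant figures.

1150 W

U_eff = 0.772/5.84 + 0.228/1.55 = 0.1322 + 0.1471 = 0.2793
R_eff = 1/U_eff = 3.581 m²·K/W
Q = 112 × 36.7 / 3.581 = 1148 W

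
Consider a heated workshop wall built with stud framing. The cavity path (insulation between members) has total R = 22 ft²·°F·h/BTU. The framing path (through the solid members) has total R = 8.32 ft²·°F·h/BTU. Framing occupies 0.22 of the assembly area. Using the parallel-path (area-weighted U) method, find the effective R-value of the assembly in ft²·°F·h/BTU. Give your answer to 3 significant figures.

16.2 ft²·°F·h/BTU

U_eff = 0.78/22 + 0.22/8.32 = 0.03545 + 0.02644 = 0.0619
R_eff = 1/U_eff = 16.16 ft²·°F·h/BTU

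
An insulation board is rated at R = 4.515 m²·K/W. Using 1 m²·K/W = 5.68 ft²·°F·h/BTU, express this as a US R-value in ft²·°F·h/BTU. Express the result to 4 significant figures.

R_US = 4.515 × 5.68 = 25.645

25.65 ft²·°F·h/BTU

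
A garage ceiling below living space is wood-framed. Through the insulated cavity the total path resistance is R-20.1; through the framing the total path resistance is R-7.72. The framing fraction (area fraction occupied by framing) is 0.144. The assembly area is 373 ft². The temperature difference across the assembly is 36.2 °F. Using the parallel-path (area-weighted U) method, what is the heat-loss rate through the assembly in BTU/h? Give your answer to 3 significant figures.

U_eff = 0.856/20.1 + 0.144/7.72 = 0.04259 + 0.01865 = 0.06124
R_eff = 1/U_eff = 16.33 ft²·°F·h/BTU
Q = 373 × 36.2 / 16.33 = 826.9 BTU/h

827 BTU/h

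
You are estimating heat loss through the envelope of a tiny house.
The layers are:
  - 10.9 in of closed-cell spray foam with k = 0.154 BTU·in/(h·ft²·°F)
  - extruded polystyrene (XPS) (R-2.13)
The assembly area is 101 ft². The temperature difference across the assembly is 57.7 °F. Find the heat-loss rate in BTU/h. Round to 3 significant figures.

10.9/0.154 = 70.78
R_total = 70.78 + 2.13 = 72.91 ft²·°F·h/BTU
Q = A·ΔT/R = 101 × 57.7 / 72.91 = 79.93 BTU/h

79.9 BTU/h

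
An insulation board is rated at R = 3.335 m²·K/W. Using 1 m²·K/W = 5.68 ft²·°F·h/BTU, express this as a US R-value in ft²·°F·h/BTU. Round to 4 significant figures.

18.94 ft²·°F·h/BTU

R_US = 3.335 × 5.68 = 18.943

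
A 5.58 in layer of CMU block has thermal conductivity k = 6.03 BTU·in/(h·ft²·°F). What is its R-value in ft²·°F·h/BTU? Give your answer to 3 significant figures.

R = L/k = 5.58/6.03 = 0.9254 ft²·°F·h/BTU

0.925 ft²·°F·h/BTU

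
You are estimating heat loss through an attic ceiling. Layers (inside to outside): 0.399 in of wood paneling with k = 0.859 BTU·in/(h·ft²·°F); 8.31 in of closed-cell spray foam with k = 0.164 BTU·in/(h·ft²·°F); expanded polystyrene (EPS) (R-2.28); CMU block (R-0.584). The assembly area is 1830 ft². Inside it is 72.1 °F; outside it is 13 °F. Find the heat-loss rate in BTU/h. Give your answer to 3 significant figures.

2000 BTU/h

0.399/0.859 = 0.4645
8.31/0.164 = 50.67
R_total = 0.4645 + 50.67 + 2.28 + 0.584 = 54 ft²·°F·h/BTU
Q = A·ΔT/R = 1830 × (72.1 − 13) / 54 = 2003 BTU/h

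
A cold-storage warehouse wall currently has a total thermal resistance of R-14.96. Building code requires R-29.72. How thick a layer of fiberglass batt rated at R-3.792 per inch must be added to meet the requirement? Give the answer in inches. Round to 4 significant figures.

ΔR = 29.72 − 14.96 = 14.76 ft²·°F·h/BTU
L = ΔR / (R/in) = 14.76/3.792 = 3.8924 in

3.892 in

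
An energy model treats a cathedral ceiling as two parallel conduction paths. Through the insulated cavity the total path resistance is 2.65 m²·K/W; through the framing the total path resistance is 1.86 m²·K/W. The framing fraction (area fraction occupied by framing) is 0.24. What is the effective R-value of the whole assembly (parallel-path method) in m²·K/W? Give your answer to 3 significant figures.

2.40 m²·K/W

U_eff = 0.76/2.65 + 0.24/1.86 = 0.2868 + 0.129 = 0.4158
R_eff = 1/U_eff = 2.405 m²·K/W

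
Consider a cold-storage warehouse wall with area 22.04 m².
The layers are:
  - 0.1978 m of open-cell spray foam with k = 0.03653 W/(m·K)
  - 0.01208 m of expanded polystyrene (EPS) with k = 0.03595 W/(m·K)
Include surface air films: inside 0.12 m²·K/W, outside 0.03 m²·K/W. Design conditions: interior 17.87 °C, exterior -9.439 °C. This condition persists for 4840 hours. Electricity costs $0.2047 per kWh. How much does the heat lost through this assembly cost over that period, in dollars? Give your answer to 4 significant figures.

101.1 dollars

0.1978/0.03653 = 5.4147
0.01208/0.03595 = 0.33602
R_total = 0.12 + 5.4147 + 0.33602 + 0.03 = 5.9007 m²·K/W
Q = 22.04 × (17.87 − (-9.439)) / 5.9007 = 102 W
E = 102 W × 4840 h / 1000 = 493.69 kWh
Cost = 493.69 × 0.2047 = $101.06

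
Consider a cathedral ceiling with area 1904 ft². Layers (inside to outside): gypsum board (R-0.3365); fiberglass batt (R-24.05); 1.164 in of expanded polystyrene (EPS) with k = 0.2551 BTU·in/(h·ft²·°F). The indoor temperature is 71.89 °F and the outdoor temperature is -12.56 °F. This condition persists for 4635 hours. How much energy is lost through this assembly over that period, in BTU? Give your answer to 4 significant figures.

25740000 BTU

1.164/0.2551 = 4.5629
R_total = 0.3365 + 24.05 + 4.5629 = 28.949 ft²·°F·h/BTU
Q = 1904 × (71.89 − (-12.56)) / 28.949 = 5554.3 BTU/h
E = 5554.3 × 4635 = 25744000 BTU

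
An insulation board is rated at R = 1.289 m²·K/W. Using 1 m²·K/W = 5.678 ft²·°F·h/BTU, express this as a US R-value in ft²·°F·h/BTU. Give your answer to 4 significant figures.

7.319 ft²·°F·h/BTU

R_US = 1.289 × 5.678 = 7.3189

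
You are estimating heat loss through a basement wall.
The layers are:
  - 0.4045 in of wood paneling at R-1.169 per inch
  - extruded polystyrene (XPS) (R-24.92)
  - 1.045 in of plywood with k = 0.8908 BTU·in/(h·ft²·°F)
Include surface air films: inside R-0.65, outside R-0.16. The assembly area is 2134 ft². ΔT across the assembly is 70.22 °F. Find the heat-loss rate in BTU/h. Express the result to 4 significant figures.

5474 BTU/h

0.4045 × 1.169 = 0.47286
1.045/0.8908 = 1.1731
R_total = 0.65 + 0.47286 + 24.92 + 1.1731 + 0.16 = 27.376 ft²·°F·h/BTU
Q = A·ΔT/R = 2134 × 70.22 / 27.376 = 5473.8 BTU/h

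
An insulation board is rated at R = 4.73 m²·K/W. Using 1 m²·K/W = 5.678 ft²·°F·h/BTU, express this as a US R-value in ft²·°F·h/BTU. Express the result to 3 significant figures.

26.9 ft²·°F·h/BTU

R_US = 4.73 × 5.678 = 26.86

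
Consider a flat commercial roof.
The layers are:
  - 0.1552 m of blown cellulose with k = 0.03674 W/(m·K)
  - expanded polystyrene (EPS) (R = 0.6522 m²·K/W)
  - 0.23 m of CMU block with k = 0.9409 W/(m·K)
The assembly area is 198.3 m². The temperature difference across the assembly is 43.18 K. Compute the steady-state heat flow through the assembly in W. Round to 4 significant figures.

0.1552/0.03674 = 4.2243
0.23/0.9409 = 0.24445
R_total = 4.2243 + 0.6522 + 0.24445 = 5.1209 m²·K/W
Q = A·ΔT/R = 198.3 × 43.18 / 5.1209 = 1672.1 W

1672 W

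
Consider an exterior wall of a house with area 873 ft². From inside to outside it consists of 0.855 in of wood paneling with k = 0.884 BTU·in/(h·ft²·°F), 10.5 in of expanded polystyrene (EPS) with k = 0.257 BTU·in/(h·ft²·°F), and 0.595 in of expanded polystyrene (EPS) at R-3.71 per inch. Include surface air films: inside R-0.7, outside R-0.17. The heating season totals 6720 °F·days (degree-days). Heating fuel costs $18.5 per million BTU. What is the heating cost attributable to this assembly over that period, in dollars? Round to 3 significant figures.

0.855/0.884 = 0.9672
10.5/0.257 = 40.86
0.595 × 3.71 = 2.207
R_total = 0.7 + 0.9672 + 40.86 + 2.207 + 0.17 = 44.9 ft²·°F·h/BTU
E = A × HDD × 24 / R = 873 × 6720 × 24 / 44.9 = 3136000 BTU
Cost = 3136000/10⁶ × 18.5 = $58.01

58.0 dollars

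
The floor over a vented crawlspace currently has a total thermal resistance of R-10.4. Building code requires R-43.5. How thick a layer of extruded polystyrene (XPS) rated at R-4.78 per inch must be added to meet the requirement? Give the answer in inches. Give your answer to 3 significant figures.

ΔR = 43.5 − 10.4 = 33.1 ft²·°F·h/BTU
L = ΔR / (R/in) = 33.1/4.78 = 6.925 in

6.92 in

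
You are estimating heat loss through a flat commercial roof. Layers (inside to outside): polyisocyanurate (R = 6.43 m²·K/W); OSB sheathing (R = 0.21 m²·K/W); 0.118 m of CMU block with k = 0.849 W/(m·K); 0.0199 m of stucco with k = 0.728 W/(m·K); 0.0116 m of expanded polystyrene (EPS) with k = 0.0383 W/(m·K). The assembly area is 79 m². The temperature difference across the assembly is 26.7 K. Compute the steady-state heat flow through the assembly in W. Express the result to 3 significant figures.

0.118/0.849 = 0.139
0.0199/0.728 = 0.02734
0.0116/0.0383 = 0.3029
R_total = 6.43 + 0.21 + 0.139 + 0.02734 + 0.3029 = 7.109 m²·K/W
Q = A·ΔT/R = 79 × 26.7 / 7.109 = 296.7 W

297 W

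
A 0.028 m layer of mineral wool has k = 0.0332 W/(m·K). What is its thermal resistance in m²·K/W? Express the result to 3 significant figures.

0.843 m²·K/W

R = L/k = 0.028/0.0332 = 0.8434 m²·K/W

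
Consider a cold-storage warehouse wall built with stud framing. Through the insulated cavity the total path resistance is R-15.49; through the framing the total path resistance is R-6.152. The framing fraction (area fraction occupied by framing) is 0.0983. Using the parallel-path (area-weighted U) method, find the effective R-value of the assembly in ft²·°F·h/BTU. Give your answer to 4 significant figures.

U_eff = 0.9017/15.49 + 0.0983/6.152 = 0.058212 + 0.015979 = 0.07419
R_eff = 1/U_eff = 13.479 ft²·°F·h/BTU

13.48 ft²·°F·h/BTU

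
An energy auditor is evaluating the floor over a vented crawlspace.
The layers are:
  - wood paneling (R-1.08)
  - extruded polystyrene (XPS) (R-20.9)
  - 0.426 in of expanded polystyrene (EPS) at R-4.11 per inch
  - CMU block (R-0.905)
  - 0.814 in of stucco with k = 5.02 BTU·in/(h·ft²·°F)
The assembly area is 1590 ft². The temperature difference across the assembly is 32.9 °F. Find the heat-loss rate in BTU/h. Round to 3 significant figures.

0.426 × 4.11 = 1.751
0.814/5.02 = 0.1622
R_total = 1.08 + 20.9 + 1.751 + 0.905 + 0.1622 = 24.8 ft²·°F·h/BTU
Q = A·ΔT/R = 1590 × 32.9 / 24.8 = 2109 BTU/h

2110 BTU/h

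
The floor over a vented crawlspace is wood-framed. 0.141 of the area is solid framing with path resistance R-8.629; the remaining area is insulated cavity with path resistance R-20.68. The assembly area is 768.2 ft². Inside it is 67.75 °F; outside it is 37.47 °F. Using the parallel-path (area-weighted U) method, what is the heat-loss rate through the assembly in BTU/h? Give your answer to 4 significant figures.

U_eff = 0.859/20.68 + 0.141/8.629 = 0.041538 + 0.01634 = 0.057878
R_eff = 1/U_eff = 17.278 ft²·°F·h/BTU
Q = 768.2 × (67.75 − 37.47) / 17.278 = 1346.3 BTU/h

1346 BTU/h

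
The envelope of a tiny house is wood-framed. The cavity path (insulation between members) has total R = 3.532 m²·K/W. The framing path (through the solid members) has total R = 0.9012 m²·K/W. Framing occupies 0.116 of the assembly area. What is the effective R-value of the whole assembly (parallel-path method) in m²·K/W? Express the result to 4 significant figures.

U_eff = 0.884/3.532 + 0.116/0.9012 = 0.25028 + 0.12872 = 0.379
R_eff = 1/U_eff = 2.6385 m²·K/W

2.639 m²·K/W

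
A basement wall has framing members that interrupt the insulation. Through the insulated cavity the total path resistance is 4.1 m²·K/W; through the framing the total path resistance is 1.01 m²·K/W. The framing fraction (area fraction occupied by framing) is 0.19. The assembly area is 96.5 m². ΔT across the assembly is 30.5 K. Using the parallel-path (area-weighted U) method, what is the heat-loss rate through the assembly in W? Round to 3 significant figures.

U_eff = 0.81/4.1 + 0.19/1.01 = 0.1976 + 0.1881 = 0.3857
R_eff = 1/U_eff = 2.593 m²·K/W
Q = 96.5 × 30.5 / 2.593 = 1135 W

1140 W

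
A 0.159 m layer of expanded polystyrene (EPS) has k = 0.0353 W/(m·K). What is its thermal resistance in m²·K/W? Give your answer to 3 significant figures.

4.50 m²·K/W

R = L/k = 0.159/0.0353 = 4.504 m²·K/W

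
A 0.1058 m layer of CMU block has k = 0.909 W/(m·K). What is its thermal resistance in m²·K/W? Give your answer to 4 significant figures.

0.1164 m²·K/W

R = L/k = 0.1058/0.909 = 0.11639 m²·K/W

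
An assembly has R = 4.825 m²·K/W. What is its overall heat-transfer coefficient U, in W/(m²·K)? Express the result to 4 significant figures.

U = 1/R = 1/4.825 = 0.20725

0.2073 W/(m²·K)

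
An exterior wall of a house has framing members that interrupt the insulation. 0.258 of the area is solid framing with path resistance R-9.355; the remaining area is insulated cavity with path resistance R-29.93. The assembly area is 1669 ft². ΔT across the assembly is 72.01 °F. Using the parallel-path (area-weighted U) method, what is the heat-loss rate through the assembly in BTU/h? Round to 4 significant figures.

6294 BTU/h

U_eff = 0.742/29.93 + 0.258/9.355 = 0.024791 + 0.027579 = 0.05237
R_eff = 1/U_eff = 19.095 ft²·°F·h/BTU
Q = 1669 × 72.01 / 19.095 = 6294.1 BTU/h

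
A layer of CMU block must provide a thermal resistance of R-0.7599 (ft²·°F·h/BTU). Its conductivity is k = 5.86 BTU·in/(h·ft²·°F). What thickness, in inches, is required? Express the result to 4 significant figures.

4.453 in

L = R × k = 0.7599 × 5.86 = 4.453 in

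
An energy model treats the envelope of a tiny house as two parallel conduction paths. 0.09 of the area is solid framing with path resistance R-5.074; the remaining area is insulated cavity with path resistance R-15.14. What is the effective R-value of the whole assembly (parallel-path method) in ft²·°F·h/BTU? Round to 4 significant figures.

U_eff = 0.91/15.14 + 0.09/5.074 = 0.060106 + 0.017737 = 0.077843
R_eff = 1/U_eff = 12.846 ft²·°F·h/BTU

12.85 ft²·°F·h/BTU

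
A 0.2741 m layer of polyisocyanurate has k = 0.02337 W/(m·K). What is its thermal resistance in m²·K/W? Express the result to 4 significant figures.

11.73 m²·K/W

R = L/k = 0.2741/0.02337 = 11.729 m²·K/W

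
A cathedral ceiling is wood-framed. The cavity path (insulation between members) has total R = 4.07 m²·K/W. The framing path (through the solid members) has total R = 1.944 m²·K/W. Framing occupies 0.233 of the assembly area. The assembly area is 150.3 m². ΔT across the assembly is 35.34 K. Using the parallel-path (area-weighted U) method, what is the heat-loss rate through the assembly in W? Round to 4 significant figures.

U_eff = 0.767/4.07 + 0.233/1.944 = 0.18845 + 0.11986 = 0.30831
R_eff = 1/U_eff = 3.2435 m²·K/W
Q = 150.3 × 35.34 / 3.2435 = 1637.6 W

1638 W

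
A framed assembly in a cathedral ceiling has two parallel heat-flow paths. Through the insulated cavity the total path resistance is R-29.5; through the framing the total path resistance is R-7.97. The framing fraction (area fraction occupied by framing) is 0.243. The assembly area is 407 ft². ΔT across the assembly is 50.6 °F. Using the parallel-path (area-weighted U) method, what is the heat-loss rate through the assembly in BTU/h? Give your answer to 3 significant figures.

U_eff = 0.757/29.5 + 0.243/7.97 = 0.02566 + 0.03049 = 0.05615
R_eff = 1/U_eff = 17.81 ft²·°F·h/BTU
Q = 407 × 50.6 / 17.81 = 1156 BTU/h

1160 BTU/h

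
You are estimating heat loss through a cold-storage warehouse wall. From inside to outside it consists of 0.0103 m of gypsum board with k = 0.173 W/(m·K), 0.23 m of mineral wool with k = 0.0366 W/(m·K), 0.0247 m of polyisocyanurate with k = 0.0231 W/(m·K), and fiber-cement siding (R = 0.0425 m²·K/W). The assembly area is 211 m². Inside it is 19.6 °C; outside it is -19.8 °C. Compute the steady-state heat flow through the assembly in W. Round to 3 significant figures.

0.0103/0.173 = 0.05954
0.23/0.0366 = 6.284
0.0247/0.0231 = 1.069
R_total = 0.05954 + 6.284 + 1.069 + 0.0425 = 7.455 m²·K/W
Q = A·ΔT/R = 211 × (19.6 − (-19.8)) / 7.455 = 1115 W

1120 W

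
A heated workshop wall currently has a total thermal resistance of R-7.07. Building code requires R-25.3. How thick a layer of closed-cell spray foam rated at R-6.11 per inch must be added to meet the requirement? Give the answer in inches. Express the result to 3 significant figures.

ΔR = 25.3 − 7.07 = 18.23 ft²·°F·h/BTU
L = ΔR / (R/in) = 18.23/6.11 = 2.984 in

2.98 in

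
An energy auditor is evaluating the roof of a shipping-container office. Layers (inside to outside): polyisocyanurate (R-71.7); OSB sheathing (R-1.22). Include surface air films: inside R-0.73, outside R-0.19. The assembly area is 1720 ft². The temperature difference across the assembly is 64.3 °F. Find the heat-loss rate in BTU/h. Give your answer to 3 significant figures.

R_total = 0.73 + 71.7 + 1.22 + 0.19 = 73.84 ft²·°F·h/BTU
Q = A·ΔT/R = 1720 × 64.3 / 73.84 = 1498 BTU/h

1500 BTU/h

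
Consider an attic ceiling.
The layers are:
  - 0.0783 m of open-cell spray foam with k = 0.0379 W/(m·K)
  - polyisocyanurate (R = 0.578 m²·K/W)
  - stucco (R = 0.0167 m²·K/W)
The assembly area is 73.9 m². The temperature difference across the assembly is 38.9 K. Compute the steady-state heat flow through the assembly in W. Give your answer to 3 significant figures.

1080 W

0.0783/0.0379 = 2.066
R_total = 2.066 + 0.578 + 0.0167 = 2.661 m²·K/W
Q = A·ΔT/R = 73.9 × 38.9 / 2.661 = 1080 W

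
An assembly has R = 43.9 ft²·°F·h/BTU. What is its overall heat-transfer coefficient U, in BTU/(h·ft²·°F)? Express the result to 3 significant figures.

U = 1/R = 1/43.9 = 0.02278

0.0228 BTU/(h·ft²·°F)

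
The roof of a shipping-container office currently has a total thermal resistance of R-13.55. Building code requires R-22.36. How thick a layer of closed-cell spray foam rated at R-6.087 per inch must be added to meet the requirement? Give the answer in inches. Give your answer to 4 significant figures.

ΔR = 22.36 − 13.55 = 8.81 ft²·°F·h/BTU
L = ΔR / (R/in) = 8.81/6.087 = 1.4473 in

1.447 in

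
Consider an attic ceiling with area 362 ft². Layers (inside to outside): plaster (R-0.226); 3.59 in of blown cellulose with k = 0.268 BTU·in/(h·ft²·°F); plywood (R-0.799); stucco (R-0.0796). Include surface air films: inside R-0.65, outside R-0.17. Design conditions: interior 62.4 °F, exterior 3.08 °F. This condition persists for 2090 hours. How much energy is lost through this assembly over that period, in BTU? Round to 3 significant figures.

2930000 BTU

3.59/0.268 = 13.4
R_total = 0.65 + 0.226 + 13.4 + 0.799 + 0.0796 + 0.17 = 15.32 ft²·°F·h/BTU
Q = 362 × (62.4 − 3.08) / 15.32 = 1402 BTU/h
E = 1402 × 2090 = 2930000 BTU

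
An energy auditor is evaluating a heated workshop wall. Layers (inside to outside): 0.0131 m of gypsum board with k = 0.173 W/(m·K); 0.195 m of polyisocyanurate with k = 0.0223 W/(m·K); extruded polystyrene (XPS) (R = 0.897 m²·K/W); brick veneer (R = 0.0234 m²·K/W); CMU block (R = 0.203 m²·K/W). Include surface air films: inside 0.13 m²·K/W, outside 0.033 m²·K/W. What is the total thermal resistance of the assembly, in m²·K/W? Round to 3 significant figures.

10.1 m²·K/W

0.0131/0.173 = 0.07572
0.195/0.0223 = 8.744
R_total = 0.13 + 0.07572 + 8.744 + 0.897 + 0.0234 + 0.203 + 0.033 = 10.11 m²·K/W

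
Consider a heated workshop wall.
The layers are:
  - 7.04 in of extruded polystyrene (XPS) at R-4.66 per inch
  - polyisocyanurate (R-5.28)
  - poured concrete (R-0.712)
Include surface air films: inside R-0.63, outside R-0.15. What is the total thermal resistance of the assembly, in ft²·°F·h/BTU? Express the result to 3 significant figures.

39.6 ft²·°F·h/BTU

7.04 × 4.66 = 32.81
R_total = 0.63 + 32.81 + 5.28 + 0.712 + 0.15 = 39.58 ft²·°F·h/BTU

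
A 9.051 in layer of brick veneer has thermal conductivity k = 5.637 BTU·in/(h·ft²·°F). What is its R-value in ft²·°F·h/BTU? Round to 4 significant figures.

R = L/k = 9.051/5.637 = 1.6056 ft²·°F·h/BTU

1.606 ft²·°F·h/BTU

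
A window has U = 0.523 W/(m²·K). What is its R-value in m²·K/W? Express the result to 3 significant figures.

1.91 m²·K/W

R = 1/U = 1/0.523 = 1.912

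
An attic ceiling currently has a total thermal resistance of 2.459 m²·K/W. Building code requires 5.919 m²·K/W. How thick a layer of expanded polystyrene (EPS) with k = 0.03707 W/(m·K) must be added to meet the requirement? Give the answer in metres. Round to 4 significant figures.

0.1283 m

ΔR = 5.919 − 2.459 = 3.46 m²·K/W
L = ΔR × k = 3.46 × 0.03707 = 0.12826 m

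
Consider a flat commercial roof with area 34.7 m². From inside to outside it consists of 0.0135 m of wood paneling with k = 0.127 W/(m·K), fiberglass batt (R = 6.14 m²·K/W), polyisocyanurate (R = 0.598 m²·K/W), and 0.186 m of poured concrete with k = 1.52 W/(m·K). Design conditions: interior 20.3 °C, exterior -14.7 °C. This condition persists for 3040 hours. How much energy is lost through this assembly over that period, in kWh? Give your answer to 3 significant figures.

530 kWh

0.0135/0.127 = 0.1063
0.186/1.52 = 0.1224
R_total = 0.1063 + 6.14 + 0.598 + 0.1224 = 6.967 m²·K/W
Q = 34.7 × (20.3 − (-14.7)) / 6.967 = 174.3 W
E = 174.3 W × 3040 h / 1000 = 530 kWh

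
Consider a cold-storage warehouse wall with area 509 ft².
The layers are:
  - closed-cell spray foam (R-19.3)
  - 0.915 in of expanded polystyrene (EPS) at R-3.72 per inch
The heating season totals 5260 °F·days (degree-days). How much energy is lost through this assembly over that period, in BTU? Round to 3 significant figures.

2830000 BTU

0.915 × 3.72 = 3.404
R_total = 19.3 + 3.404 = 22.7 ft²·°F·h/BTU
E = A × HDD × 24 / R = 509 × 5260 × 24 / 22.7 = 2830000 BTU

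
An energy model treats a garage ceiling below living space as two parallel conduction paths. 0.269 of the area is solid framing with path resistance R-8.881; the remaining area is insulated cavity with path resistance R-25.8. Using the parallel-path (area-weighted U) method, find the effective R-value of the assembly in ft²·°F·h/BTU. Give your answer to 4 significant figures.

U_eff = 0.731/25.8 + 0.269/8.881 = 0.028333 + 0.030289 = 0.058623
R_eff = 1/U_eff = 17.058 ft²·°F·h/BTU

17.06 ft²·°F·h/BTU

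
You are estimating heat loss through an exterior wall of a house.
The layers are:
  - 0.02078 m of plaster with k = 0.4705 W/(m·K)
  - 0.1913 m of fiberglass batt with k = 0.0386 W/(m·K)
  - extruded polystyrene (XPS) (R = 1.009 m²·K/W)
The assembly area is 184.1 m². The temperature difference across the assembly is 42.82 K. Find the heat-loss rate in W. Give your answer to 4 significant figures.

1312 W

0.02078/0.4705 = 0.044166
0.1913/0.0386 = 4.956
R_total = 0.044166 + 4.956 + 1.009 = 6.0091 m²·K/W
Q = A·ΔT/R = 184.1 × 42.82 / 6.0091 = 1311.9 W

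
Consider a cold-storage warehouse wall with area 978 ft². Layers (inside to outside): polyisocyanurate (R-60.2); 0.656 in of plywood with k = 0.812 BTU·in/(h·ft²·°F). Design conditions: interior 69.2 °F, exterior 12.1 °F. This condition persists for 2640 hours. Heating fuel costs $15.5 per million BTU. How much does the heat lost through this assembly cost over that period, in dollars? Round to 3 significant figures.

0.656/0.812 = 0.8079
R_total = 60.2 + 0.8079 = 61.01 ft²·°F·h/BTU
Q = 978 × (69.2 − 12.1) / 61.01 = 915.4 BTU/h
E = 915.4 × 2640 = 2417000 BTU
Cost = 2417000/10⁶ × 15.5 = $37.46

37.5 dollars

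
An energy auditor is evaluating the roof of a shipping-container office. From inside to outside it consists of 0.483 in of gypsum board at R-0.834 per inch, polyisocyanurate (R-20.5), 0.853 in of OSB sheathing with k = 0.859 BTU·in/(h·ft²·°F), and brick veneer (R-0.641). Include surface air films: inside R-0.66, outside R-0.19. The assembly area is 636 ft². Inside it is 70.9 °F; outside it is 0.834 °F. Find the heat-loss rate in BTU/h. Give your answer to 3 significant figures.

1910 BTU/h

0.483 × 0.834 = 0.4028
0.853/0.859 = 0.993
R_total = 0.66 + 0.4028 + 20.5 + 0.993 + 0.641 + 0.19 = 23.39 ft²·°F·h/BTU
Q = A·ΔT/R = 636 × (70.9 − 0.834) / 23.39 = 1905 BTU/h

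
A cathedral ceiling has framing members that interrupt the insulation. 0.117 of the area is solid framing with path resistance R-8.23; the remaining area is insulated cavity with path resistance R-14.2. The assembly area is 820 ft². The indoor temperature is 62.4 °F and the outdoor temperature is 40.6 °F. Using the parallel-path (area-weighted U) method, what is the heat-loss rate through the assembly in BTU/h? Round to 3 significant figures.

U_eff = 0.883/14.2 + 0.117/8.23 = 0.06218 + 0.01422 = 0.0764
R_eff = 1/U_eff = 13.09 ft²·°F·h/BTU
Q = 820 × (62.4 − 40.6) / 13.09 = 1366 BTU/h

1370 BTU/h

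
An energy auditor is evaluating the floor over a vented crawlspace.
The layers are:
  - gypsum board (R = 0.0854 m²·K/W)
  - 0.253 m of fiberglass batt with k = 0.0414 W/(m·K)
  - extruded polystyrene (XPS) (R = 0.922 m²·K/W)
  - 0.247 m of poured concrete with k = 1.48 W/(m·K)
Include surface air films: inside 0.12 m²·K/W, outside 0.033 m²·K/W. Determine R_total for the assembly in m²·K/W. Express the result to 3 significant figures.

7.44 m²·K/W

0.253/0.0414 = 6.111
0.247/1.48 = 0.1669
R_total = 0.12 + 0.0854 + 6.111 + 0.922 + 0.1669 + 0.033 = 7.438 m²·K/W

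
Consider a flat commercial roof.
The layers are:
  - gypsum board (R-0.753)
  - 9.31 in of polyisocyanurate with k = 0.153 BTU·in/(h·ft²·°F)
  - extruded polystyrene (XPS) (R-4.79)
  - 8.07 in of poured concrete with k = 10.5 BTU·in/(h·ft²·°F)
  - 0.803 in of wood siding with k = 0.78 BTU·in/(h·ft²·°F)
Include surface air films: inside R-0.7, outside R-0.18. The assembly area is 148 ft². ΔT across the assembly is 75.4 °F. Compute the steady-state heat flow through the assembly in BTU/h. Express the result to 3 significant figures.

9.31/0.153 = 60.85
8.07/10.5 = 0.7686
0.803/0.78 = 1.029
R_total = 0.7 + 0.753 + 60.85 + 4.79 + 0.7686 + 1.029 + 0.18 = 69.07 ft²·°F·h/BTU
Q = A·ΔT/R = 148 × 75.4 / 69.07 = 161.6 BTU/h

162 BTU/h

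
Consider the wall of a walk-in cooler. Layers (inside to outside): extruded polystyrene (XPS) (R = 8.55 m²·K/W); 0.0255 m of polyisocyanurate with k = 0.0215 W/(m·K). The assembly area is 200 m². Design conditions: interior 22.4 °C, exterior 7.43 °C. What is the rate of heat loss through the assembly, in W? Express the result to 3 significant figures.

0.0255/0.0215 = 1.186
R_total = 8.55 + 1.186 = 9.736 m²·K/W
Q = A·ΔT/R = 200 × (22.4 − 7.43) / 9.736 = 307.5 W

308 W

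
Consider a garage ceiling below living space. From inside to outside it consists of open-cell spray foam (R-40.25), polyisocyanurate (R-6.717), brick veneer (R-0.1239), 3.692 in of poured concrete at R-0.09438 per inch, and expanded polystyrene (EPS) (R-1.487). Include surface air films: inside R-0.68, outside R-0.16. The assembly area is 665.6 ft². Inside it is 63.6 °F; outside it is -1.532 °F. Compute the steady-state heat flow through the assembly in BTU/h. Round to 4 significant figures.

3.692 × 0.09438 = 0.34845
R_total = 0.68 + 40.25 + 6.717 + 0.1239 + 0.34845 + 1.487 + 0.16 = 49.766 ft²·°F·h/BTU
Q = A·ΔT/R = 665.6 × (63.6 − (-1.532)) / 49.766 = 871.11 BTU/h

871.1 BTU/h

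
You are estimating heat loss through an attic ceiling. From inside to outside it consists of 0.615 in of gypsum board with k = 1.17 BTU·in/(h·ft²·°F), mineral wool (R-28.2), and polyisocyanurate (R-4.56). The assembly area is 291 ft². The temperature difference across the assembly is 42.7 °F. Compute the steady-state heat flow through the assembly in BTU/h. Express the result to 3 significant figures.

0.615/1.17 = 0.5256
R_total = 0.5256 + 28.2 + 4.56 = 33.29 ft²·°F·h/BTU
Q = A·ΔT/R = 291 × 42.7 / 33.29 = 373.3 BTU/h

373 BTU/h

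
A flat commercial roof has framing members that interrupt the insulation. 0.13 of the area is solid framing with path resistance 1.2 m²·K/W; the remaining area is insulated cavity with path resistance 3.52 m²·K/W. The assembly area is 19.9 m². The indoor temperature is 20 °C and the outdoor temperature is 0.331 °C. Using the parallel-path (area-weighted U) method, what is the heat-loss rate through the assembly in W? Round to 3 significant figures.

139 W

U_eff = 0.87/3.52 + 0.13/1.2 = 0.2472 + 0.1083 = 0.3555
R_eff = 1/U_eff = 2.813 m²·K/W
Q = 19.9 × (20 − 0.331) / 2.813 = 139.1 W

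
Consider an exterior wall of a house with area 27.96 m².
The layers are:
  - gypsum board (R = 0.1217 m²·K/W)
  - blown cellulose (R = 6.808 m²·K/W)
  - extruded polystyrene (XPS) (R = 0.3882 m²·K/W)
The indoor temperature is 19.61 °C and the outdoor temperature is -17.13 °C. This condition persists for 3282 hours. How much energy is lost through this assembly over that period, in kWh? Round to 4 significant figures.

R_total = 0.1217 + 6.808 + 0.3882 = 7.3179 m²·K/W
Q = 27.96 × (19.61 − (-17.13)) / 7.3179 = 140.38 W
E = 140.38 W × 3282 h / 1000 = 460.71 kWh

460.7 kWh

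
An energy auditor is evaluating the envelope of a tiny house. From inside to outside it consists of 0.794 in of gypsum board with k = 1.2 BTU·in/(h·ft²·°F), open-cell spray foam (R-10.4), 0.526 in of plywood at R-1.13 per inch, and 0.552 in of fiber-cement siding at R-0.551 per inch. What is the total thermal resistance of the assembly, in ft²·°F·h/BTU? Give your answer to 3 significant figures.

0.794/1.2 = 0.6617
0.526 × 1.13 = 0.5944
0.552 × 0.551 = 0.3042
R_total = 0.6617 + 10.4 + 0.5944 + 0.3042 = 11.96 ft²·°F·h/BTU

12.0 ft²·°F·h/BTU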